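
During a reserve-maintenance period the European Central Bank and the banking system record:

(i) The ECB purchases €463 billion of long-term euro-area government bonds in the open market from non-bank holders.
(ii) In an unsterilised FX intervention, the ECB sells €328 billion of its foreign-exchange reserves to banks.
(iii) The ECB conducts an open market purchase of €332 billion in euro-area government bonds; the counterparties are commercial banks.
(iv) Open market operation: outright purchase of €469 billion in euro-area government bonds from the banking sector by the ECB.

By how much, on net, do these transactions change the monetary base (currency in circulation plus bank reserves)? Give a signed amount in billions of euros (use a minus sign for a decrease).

+€936 billion

Asset purchase (from non-banks) €463 billion: ECB balance sheet expands → +€463B.
FX sale €328 billion: ECB balance sheet contracts → −€328B.
OMO purchase (from banks) €332 billion: ECB balance sheet expands → +€332B.
OMO purchase (from banks) €469 billion: ECB balance sheet expands → +€469B.
Net: 463 − 328 + 332 + 469 = +€936 billion.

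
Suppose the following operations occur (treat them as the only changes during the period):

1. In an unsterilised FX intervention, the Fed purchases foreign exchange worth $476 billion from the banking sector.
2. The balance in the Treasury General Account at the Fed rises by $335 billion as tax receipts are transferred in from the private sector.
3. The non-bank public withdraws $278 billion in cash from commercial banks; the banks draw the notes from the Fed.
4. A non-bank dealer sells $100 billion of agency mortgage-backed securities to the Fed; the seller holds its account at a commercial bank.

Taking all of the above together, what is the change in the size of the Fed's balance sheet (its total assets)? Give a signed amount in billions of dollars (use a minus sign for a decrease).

+$576 billion

Fed balance sheet:
  Assets:      Securities +$100B, Foreign assets +$476B
  Liabilities: Bank reserves −$37B, Currency in circulation +$278B, Government deposits +$335B
Commercial banking system:
  Assets:      Reserves at CB −$37B, Foreign assets −$476B
  Liabilities: Checkable deposits −$513B
Change in total Fed assets = +$576 billion.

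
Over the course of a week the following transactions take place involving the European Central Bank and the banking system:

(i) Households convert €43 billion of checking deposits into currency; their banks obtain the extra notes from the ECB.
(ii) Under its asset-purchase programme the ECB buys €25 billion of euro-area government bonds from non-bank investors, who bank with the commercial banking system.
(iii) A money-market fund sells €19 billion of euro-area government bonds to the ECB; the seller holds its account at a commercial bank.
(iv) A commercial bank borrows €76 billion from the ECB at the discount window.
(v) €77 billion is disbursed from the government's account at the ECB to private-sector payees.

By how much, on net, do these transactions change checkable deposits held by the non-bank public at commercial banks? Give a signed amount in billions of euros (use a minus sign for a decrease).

ECB balance sheet:
  Assets:      Securities +€44B, Loans to banks +€76B
  Liabilities: Bank reserves +€154B, Currency in circulation +€43B, Government deposits −€77B
Commercial banking system:
  Assets:      Reserves at CB +€154B
  Liabilities: Checkable deposits +€78B, Borrowings from CB +€76B
So the change in checkable deposits held by the non-bank public at commercial banks is +€78 billion.

+€78 billion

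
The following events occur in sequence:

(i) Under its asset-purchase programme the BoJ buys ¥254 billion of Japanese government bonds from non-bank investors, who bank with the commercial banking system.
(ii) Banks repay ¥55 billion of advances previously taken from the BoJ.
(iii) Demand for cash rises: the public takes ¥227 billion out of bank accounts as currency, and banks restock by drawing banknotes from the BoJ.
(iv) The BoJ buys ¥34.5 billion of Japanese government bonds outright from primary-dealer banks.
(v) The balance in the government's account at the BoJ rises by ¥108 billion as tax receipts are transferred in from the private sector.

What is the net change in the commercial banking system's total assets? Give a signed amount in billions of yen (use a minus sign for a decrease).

BoJ balance sheet:
  Assets:      Securities +¥288.5B, Loans to banks −¥55B
  Liabilities: Bank reserves −¥101.5B, Currency in circulation +¥227B, Government deposits +¥108B
Commercial banking system:
  Assets:      Reserves at CB −¥101.5B, Securities −¥34.5B
  Liabilities: Checkable deposits −¥81B, Borrowings from CB −¥55B
Change in total bank assets = -¥136 billion.

-¥136 billion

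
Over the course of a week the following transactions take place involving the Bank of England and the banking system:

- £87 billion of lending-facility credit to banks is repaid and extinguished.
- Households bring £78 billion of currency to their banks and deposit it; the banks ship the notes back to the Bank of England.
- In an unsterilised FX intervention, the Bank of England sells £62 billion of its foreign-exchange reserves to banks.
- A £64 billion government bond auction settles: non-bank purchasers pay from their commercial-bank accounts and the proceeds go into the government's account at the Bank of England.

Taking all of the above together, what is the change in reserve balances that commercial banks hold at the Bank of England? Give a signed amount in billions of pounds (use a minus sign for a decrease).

Bank of England balance sheet:
  Assets:      Loans to banks −£87B, Foreign assets −£62B
  Liabilities: Bank reserves −£135B, Currency in circulation −£78B, Government deposits +£64B
Commercial banking system:
  Assets:      Reserves at CB −£135B, Foreign assets +£62B
  Liabilities: Checkable deposits +£14B, Borrowings from CB −£87B
So the change in reserve balances that commercial banks hold at the Bank of England is -£135 billion.

-£135 billion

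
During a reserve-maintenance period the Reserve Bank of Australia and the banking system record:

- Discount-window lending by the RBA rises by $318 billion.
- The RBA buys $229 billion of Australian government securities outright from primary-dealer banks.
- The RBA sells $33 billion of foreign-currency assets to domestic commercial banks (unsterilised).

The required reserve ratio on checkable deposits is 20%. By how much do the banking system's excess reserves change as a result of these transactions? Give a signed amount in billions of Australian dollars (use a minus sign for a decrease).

Discount-window loan $318 billion: reserves +$318B, deposits 0.
OMO purchase (from banks) $229 billion: reserves +$229B, deposits 0.
FX sale $33 billion: reserves −$33B, deposits 0.
Totals: Δreserves = +$514B, Δdeposits = 0.
Δrequired reserves = 20% × 0 = 0.
Δexcess reserves = Δreserves − Δrequired = +$514B − (0) = +$514 billion.

+$514 billion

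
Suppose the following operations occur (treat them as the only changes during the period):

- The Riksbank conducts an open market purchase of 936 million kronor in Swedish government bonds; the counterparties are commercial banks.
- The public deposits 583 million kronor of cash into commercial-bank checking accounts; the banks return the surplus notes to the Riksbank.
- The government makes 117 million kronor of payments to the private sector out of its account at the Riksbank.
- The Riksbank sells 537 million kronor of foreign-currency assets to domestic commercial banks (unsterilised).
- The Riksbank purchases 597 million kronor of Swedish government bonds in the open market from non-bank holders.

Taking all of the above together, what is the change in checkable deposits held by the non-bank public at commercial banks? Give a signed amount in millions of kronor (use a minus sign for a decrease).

OMO purchase (from banks) 936 million kronor: the counterparty is a bank, so public deposits are unchanged → 0.
Currency deposit 583 million kronor: non-bank counterparties' bank balances rise → +583M.
Government spending 117 million kronor: non-bank counterparties' bank balances rise → +117M.
FX sale 537 million kronor: the counterparty is a bank, so public deposits are unchanged → 0.
Asset purchase (from non-banks) 597 million kronor: non-bank counterparties' bank balances rise → +597M.
Net: 0 + 583 + 117 + 0 + 597 = +1297 million.

+1297 million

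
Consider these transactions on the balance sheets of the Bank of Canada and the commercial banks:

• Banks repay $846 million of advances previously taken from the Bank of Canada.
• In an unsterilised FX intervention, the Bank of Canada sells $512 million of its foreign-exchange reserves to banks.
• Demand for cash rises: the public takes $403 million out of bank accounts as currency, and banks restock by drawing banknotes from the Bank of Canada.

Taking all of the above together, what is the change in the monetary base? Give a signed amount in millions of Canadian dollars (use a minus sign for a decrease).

Bank of Canada balance sheet:
  Assets:      Loans to banks −$846M, Foreign assets −$512M
  Liabilities: Bank reserves −$1761M, Currency in circulation +$403M
Monetary base = currency + reserves: +$403M + (−$1761M) = -$1358 million.

-$1358 million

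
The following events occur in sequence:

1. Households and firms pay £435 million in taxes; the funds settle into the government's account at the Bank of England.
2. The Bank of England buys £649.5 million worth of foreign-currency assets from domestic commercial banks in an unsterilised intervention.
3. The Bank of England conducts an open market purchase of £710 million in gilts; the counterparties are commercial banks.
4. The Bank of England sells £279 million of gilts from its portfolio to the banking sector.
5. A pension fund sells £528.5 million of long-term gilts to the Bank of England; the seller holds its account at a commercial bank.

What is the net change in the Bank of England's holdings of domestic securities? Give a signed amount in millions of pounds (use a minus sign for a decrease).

+£959.5 million

Government account inflow £435 million: the Bank of England's securities portfolio is untouched → 0.
FX purchase £649.5 million: the Bank of England's securities portfolio is untouched → 0.
OMO purchase (from banks) £710 million: securities added to the Bank of England's portfolio → +£710M.
OMO sale (to banks) £279 million: securities removed from the Bank of England's portfolio → −£279M.
Asset purchase (from non-banks) £528.5 million: securities added to the Bank of England's portfolio → +£528.5M.
Net: 0 + 0 + 710 − 279 + 528.5 = +£959.5 million.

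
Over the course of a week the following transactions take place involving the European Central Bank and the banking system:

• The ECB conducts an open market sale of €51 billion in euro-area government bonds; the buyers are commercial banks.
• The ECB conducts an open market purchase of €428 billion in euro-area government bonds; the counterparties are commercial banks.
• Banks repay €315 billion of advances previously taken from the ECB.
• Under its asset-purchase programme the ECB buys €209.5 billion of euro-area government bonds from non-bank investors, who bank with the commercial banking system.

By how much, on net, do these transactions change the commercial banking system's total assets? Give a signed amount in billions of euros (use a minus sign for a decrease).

-€105.5 billion

ECB balance sheet:
  Assets:      Securities +€586.5B, Loans to banks −€315B
  Liabilities: Bank reserves +€271.5B
Commercial banking system:
  Assets:      Reserves at CB +€271.5B, Securities −€377B
  Liabilities: Checkable deposits +€209.5B, Borrowings from CB −€315B
Change in total bank assets = -€105.5 billion.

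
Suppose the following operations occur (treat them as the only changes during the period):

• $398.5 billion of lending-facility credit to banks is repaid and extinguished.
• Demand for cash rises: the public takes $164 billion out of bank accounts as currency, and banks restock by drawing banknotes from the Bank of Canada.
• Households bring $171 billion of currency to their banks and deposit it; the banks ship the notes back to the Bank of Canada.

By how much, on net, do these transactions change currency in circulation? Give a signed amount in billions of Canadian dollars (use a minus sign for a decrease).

Discount-window repayment $398.5 billion: no currency enters or leaves circulation → 0.
Currency withdrawal $164 billion: notes leave the central bank → +$164B.
Currency deposit $171 billion: notes return to the central bank → −$171B.
Net: 0 + 164 − 171 = -$7 billion.

-$7 billion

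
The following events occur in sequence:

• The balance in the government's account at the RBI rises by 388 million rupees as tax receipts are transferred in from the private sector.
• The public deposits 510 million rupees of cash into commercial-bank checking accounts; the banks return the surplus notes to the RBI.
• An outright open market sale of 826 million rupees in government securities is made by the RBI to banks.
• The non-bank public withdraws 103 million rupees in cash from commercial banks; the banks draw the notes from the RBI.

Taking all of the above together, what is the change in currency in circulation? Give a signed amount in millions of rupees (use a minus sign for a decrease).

-407 million

Government account inflow 388 million rupees: no currency enters or leaves circulation → 0.
Currency deposit 510 million rupees: notes return to the central bank → −510M.
OMO sale (to banks) 826 million rupees: no currency enters or leaves circulation → 0.
Currency withdrawal 103 million rupees: notes leave the central bank → +103M.
Net: 0 − 510 + 0 + 103 = -407 million.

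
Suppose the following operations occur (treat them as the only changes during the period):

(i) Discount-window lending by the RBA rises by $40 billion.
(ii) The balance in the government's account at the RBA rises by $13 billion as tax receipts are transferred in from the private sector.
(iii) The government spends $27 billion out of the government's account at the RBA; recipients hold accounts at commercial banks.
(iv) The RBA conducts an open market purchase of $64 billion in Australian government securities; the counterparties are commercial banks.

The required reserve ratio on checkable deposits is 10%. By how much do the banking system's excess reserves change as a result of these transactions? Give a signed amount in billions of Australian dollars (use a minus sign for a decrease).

+$116.6 billion

Discount-window loan $40 billion: reserves +$40B, deposits 0.
Government account inflow $13 billion: reserves −$13B, deposits −$13B.
Government spending $27 billion: reserves +$27B, deposits +$27B.
OMO purchase (from banks) $64 billion: reserves +$64B, deposits 0.
Totals: Δreserves = +$118B, Δdeposits = +$14B.
Δrequired reserves = 10% × +$14B = +$1.4B.
Δexcess reserves = Δreserves − Δrequired = +$118B − (+$1.4B) = +$116.6 billion.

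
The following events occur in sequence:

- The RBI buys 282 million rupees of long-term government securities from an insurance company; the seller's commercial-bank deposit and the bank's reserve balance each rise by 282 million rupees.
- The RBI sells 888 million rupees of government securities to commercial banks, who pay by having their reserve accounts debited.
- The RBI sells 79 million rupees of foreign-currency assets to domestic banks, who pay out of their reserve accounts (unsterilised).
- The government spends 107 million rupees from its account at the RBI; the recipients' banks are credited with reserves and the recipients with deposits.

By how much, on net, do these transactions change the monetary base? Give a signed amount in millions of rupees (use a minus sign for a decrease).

-578 million

RBI balance sheet:
  Assets:      Securities −606M, Foreign assets −79M
  Liabilities: Bank reserves −578M, Government deposits −107M
Commercial banking system:
  Assets:      Reserves at CB −578M, Securities +888M, Foreign assets +79M
  Liabilities: Checkable deposits +389M
Monetary base = currency + reserves: 0 + (−578M) = -578 million.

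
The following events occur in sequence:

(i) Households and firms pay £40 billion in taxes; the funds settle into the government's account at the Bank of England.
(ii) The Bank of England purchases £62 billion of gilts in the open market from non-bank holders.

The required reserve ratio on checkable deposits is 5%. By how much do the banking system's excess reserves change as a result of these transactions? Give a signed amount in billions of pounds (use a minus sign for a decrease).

+£20.9 billion

Government account inflow £40 billion: reserves −£40B, deposits −£40B.
Asset purchase (from non-banks) £62 billion: reserves +£62B, deposits +£62B.
Totals: Δreserves = +£22B, Δdeposits = +£22B.
Δrequired reserves = 5% × +£22B = +£1.1B.
Δexcess reserves = Δreserves − Δrequired = +£22B − (+£1.1B) = +£20.9 billion.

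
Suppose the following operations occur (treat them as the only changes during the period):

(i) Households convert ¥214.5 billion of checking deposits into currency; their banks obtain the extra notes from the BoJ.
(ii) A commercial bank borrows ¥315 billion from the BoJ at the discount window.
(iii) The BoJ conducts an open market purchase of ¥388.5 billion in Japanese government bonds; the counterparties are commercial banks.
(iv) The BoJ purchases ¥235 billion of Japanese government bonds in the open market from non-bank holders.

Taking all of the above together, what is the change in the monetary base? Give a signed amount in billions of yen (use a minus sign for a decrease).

BoJ balance sheet:
  Assets:      Securities +¥623.5B, Loans to banks +¥315B
  Liabilities: Bank reserves +¥724B, Currency in circulation +¥214.5B
Commercial banking system:
  Assets:      Reserves at CB +¥724B, Securities −¥388.5B
  Liabilities: Checkable deposits +¥20.5B, Borrowings from CB +¥315B
Monetary base = currency + reserves: +¥214.5B + (+¥724B) = +¥938.5 billion.

+¥938.5 billion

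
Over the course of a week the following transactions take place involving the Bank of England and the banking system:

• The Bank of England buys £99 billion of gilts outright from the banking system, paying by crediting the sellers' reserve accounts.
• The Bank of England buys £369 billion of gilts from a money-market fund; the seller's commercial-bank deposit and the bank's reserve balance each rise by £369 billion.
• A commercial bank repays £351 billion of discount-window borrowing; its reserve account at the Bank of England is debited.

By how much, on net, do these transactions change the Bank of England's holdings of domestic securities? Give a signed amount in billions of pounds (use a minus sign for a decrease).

Bank of England balance sheet:
  Assets:      Securities +£468B, Loans to banks −£351B
  Liabilities: Bank reserves +£117B
So the change in the Bank of England's holdings of domestic securities is +£468 billion.

+£468 billion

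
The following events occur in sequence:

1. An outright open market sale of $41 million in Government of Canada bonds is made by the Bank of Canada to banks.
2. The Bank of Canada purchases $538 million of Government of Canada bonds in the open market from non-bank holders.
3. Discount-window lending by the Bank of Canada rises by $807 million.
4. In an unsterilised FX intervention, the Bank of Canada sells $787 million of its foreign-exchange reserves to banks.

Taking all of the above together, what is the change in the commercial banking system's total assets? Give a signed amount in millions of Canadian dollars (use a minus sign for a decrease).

Bank of Canada balance sheet:
  Assets:      Securities +$497M, Loans to banks +$807M, Foreign assets −$787M
  Liabilities: Bank reserves +$517M
Commercial banking system:
  Assets:      Reserves at CB +$517M, Securities +$41M, Foreign assets +$787M
  Liabilities: Checkable deposits +$538M, Borrowings from CB +$807M
Change in total bank assets = +$1345 million.

+$1345 million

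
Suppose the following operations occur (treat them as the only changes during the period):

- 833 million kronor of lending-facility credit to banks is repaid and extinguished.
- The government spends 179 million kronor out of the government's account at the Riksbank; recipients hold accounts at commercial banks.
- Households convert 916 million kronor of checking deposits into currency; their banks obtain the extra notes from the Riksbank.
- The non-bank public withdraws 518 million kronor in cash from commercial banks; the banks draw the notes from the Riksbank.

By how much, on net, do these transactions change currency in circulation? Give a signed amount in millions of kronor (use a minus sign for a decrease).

+1434 million

Riksbank balance sheet:
  Assets:      Loans to banks −833M
  Liabilities: Bank reserves −2088M, Currency in circulation +1434M, Government deposits −179M
So the change in currency in circulation is +1434 million.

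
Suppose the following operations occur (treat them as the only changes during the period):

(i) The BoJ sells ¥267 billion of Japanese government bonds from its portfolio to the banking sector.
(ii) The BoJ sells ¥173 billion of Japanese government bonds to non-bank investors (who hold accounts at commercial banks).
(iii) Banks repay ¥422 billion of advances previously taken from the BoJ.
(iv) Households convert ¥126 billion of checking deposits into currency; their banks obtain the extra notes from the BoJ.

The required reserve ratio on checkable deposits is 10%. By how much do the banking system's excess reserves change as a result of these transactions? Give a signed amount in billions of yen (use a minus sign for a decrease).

-¥958.1 billion

OMO sale (to banks) ¥267 billion: reserves −¥267B, deposits 0.
Asset sale (to non-banks) ¥173 billion: reserves −¥173B, deposits −¥173B.
Discount-window repayment ¥422 billion: reserves −¥422B, deposits 0.
Currency withdrawal ¥126 billion: reserves −¥126B, deposits −¥126B.
Totals: Δreserves = −¥988B, Δdeposits = −¥299B.
Δrequired reserves = 10% × −¥299B = −¥29.9B.
Δexcess reserves = Δreserves − Δrequired = −¥988B − (−¥29.9B) = -¥958.1 billion.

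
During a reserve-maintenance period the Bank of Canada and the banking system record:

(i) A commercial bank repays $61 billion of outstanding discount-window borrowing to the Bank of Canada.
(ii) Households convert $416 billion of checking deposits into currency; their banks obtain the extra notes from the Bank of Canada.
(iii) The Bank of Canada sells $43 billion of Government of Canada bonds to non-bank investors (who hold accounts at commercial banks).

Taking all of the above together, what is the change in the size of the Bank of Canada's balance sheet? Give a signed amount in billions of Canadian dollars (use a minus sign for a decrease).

-$104 billion

Bank of Canada balance sheet:
  Assets:      Securities −$43B, Loans to banks −$61B
  Liabilities: Bank reserves −$520B, Currency in circulation +$416B
Commercial banking system:
  Assets:      Reserves at CB −$520B
  Liabilities: Checkable deposits −$459B, Borrowings from CB −$61B
Change in total Bank of Canada assets = -$104 billion.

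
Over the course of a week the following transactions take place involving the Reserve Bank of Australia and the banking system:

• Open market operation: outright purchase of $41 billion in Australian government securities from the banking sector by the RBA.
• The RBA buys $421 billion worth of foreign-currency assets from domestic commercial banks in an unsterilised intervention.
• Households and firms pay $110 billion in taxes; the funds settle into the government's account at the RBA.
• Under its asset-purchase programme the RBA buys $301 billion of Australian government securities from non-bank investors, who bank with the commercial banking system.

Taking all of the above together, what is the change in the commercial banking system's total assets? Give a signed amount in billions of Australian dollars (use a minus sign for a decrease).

+$191 billion

OMO purchase (from banks) $41 billion: just an asset swap on bank balance sheets → 0.
FX purchase $421 billion: just an asset swap on bank balance sheets → 0.
Government account inflow $110 billion: bank balance sheets shrink → −$110B.
Asset purchase (from non-banks) $301 billion: bank balance sheets expand → +$301B.
Net: 0 + 0 − 110 + 301 = +$191 billion.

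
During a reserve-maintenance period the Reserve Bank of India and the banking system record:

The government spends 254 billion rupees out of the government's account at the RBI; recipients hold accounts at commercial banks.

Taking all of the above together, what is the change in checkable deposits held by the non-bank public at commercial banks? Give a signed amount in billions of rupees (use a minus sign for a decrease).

+254 billion

RBI balance sheet:
  Assets:      no change
  Liabilities: Bank reserves +254B, Government deposits −254B
Commercial banking system:
  Assets:      Reserves at CB +254B
  Liabilities: Checkable deposits +254B
So the change in checkable deposits held by the non-bank public at commercial banks is +254 billion.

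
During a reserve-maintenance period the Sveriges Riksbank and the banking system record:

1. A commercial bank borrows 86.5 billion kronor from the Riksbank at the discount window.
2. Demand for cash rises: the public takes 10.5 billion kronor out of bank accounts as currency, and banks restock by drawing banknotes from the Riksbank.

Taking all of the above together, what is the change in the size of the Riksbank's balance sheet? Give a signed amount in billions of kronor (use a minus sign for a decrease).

Discount-window loan 86.5 billion kronor: a Riksbank asset is acquired → +86.5B.
Currency withdrawal 10.5 billion kronor: only the composition of liabilities changes → 0.
Net: 86.5 + 0 = +86.5 billion.

+86.5 billion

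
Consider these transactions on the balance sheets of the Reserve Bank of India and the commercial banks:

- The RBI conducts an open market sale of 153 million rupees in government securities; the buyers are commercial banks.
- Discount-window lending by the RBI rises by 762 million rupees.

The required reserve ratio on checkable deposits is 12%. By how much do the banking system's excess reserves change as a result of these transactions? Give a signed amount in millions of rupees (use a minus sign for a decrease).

+609 million

OMO sale (to banks) 153 million rupees: reserves −153M, deposits 0.
Discount-window loan 762 million rupees: reserves +762M, deposits 0.
Totals: Δreserves = +609M, Δdeposits = 0.
Δrequired reserves = 12% × 0 = 0.
Δexcess reserves = Δreserves − Δrequired = +609M − (0) = +609 million.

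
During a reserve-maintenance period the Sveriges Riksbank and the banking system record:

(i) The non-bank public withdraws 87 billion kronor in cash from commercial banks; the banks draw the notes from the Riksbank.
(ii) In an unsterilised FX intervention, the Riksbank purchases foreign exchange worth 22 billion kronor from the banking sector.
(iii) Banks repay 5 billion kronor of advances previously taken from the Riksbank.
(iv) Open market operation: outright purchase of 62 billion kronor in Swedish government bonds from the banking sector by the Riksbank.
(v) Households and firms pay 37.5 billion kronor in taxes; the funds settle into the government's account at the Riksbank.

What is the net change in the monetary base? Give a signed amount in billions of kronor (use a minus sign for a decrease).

Riksbank balance sheet:
  Assets:      Securities +62B, Loans to banks −5B, Foreign assets +22B
  Liabilities: Bank reserves −45.5B, Currency in circulation +87B, Government deposits +37.5B
Commercial banking system:
  Assets:      Reserves at CB −45.5B, Securities −62B, Foreign assets −22B
  Liabilities: Checkable deposits −124.5B, Borrowings from CB −5B
Monetary base = currency + reserves: +87B + (−45.5B) = +41.5 billion.

+41.5 billion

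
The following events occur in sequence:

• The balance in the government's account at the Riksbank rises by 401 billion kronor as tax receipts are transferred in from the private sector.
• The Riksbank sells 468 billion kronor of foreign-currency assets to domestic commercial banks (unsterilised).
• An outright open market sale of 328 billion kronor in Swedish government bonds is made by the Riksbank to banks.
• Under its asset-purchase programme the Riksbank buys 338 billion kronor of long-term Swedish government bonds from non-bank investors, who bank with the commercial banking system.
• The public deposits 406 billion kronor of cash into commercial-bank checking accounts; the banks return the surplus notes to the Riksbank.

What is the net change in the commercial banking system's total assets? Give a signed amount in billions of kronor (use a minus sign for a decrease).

Government account inflow 401 billion kronor: bank balance sheets shrink → −401B.
FX sale 468 billion kronor: just an asset swap on bank balance sheets → 0.
OMO sale (to banks) 328 billion kronor: just an asset swap on bank balance sheets → 0.
Asset purchase (from non-banks) 338 billion kronor: bank balance sheets expand → +338B.
Currency deposit 406 billion kronor: bank balance sheets expand → +406B.
Net: −401 + 0 + 0 + 338 + 406 = +343 billion.

+343 billion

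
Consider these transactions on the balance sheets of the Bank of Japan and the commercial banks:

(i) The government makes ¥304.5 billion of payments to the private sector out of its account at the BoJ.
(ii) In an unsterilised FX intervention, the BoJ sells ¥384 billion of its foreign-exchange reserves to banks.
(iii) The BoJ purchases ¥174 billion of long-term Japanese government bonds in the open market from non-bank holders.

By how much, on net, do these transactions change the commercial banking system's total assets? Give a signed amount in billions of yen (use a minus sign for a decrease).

BoJ balance sheet:
  Assets:      Securities +¥174B, Foreign assets −¥384B
  Liabilities: Bank reserves +¥94.5B, Government deposits −¥304.5B
Commercial banking system:
  Assets:      Reserves at CB +¥94.5B, Foreign assets +¥384B
  Liabilities: Checkable deposits +¥478.5B
Change in total bank assets = +¥478.5 billion.

+¥478.5 billion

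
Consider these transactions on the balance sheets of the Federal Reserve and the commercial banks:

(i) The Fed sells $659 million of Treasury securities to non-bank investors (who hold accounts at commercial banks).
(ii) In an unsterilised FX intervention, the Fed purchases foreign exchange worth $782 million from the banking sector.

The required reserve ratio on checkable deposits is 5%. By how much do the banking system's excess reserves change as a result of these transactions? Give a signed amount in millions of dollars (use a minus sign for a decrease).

+$155.95 million

Asset sale (to non-banks) $659 million: reserves −$659M, deposits −$659M.
FX purchase $782 million: reserves +$782M, deposits 0.
Totals: Δreserves = +$123M, Δdeposits = −$659M.
Δrequired reserves = 5% × −$659M = −$32.95M.
Δexcess reserves = Δreserves − Δrequired = +$123M − (−$32.95M) = +$155.95 million.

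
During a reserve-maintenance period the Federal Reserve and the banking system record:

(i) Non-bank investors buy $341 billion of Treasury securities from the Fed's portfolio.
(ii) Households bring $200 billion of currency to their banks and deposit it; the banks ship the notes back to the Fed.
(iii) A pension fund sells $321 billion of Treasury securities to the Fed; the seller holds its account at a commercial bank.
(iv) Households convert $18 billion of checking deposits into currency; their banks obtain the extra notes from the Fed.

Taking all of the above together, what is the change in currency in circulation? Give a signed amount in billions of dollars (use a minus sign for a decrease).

-$182 billion

Asset sale (to non-banks) $341 billion: no currency enters or leaves circulation → 0.
Currency deposit $200 billion: notes return to the central bank → −$200B.
Asset purchase (from non-banks) $321 billion: no currency enters or leaves circulation → 0.
Currency withdrawal $18 billion: notes leave the central bank → +$18B.
Net: 0 − 200 + 0 + 18 = -$182 billion.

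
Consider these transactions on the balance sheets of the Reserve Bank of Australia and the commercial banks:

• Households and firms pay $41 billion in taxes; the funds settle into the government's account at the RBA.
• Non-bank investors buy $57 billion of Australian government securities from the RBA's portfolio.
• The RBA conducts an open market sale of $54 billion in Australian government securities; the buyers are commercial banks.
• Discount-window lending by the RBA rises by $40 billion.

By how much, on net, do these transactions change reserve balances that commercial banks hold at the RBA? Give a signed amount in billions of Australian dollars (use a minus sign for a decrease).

-$112 billion

RBA balance sheet:
  Assets:      Securities −$111B, Loans to banks +$40B
  Liabilities: Bank reserves −$112B, Government deposits +$41B
So the change in reserve balances that commercial banks hold at the RBA is -$112 billion.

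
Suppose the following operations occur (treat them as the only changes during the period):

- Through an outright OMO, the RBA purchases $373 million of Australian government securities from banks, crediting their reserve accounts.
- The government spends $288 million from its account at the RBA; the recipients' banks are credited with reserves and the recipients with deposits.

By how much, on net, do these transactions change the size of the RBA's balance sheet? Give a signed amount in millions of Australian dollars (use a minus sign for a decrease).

OMO purchase (from banks) $373 million: an RBA asset is acquired → +$373M.
Government spending $288 million: only the composition of liabilities changes → 0.
Net: 373 + 0 = +$373 million.

+$373 million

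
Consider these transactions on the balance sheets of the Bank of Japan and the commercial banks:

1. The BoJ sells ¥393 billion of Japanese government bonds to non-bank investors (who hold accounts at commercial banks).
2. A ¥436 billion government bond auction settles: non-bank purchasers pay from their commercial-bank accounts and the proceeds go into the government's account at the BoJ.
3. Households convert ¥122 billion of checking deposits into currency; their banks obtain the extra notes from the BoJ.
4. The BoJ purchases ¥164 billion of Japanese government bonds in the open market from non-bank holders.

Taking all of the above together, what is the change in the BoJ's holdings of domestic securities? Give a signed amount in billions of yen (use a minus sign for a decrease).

-¥229 billion

Asset sale (to non-banks) ¥393 billion: securities removed from the BoJ's portfolio → −¥393B.
Government account inflow ¥436 billion: the BoJ's securities portfolio is untouched → 0.
Currency withdrawal ¥122 billion: the BoJ's securities portfolio is untouched → 0.
Asset purchase (from non-banks) ¥164 billion: securities added to the BoJ's portfolio → +¥164B.
Net: −393 + 0 + 0 + 164 = -¥229 billion.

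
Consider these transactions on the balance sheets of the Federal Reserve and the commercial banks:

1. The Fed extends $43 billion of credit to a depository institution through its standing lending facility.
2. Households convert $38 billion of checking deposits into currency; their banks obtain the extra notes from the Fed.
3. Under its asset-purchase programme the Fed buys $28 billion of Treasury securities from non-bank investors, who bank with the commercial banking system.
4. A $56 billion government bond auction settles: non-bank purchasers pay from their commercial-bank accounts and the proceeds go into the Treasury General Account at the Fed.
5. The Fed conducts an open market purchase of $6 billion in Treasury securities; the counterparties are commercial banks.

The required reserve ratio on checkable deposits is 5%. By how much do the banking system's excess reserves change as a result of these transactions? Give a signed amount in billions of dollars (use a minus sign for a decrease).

-$13.7 billion

Discount-window loan $43 billion: reserves +$43B, deposits 0.
Currency withdrawal $38 billion: reserves −$38B, deposits −$38B.
Asset purchase (from non-banks) $28 billion: reserves +$28B, deposits +$28B.
Government account inflow $56 billion: reserves −$56B, deposits −$56B.
OMO purchase (from banks) $6 billion: reserves +$6B, deposits 0.
Totals: Δreserves = −$17B, Δdeposits = −$66B.
Δrequired reserves = 5% × −$66B = −$3.3B.
Δexcess reserves = Δreserves − Δrequired = −$17B − (−$3.3B) = -$13.7 billion.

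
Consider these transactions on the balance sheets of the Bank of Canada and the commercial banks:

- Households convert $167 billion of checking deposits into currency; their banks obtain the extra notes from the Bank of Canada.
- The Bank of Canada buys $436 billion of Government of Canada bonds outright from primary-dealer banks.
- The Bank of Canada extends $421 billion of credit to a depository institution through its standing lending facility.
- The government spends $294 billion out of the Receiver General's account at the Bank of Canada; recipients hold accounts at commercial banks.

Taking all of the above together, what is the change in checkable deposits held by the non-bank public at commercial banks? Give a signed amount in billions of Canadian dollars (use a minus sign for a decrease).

+$127 billion

Bank of Canada balance sheet:
  Assets:      Securities +$436B, Loans to banks +$421B
  Liabilities: Bank reserves +$984B, Currency in circulation +$167B, Government deposits −$294B
Commercial banking system:
  Assets:      Reserves at CB +$984B, Securities −$436B
  Liabilities: Checkable deposits +$127B, Borrowings from CB +$421B
So the change in checkable deposits held by the non-bank public at commercial banks is +$127 billion.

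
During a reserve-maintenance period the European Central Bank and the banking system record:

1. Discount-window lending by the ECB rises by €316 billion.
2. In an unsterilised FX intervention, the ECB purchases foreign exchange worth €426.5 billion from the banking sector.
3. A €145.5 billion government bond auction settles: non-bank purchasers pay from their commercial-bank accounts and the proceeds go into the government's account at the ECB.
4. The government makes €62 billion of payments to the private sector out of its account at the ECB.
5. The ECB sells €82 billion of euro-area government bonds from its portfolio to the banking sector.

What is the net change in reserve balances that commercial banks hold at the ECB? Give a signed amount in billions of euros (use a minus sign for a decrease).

Discount-window loan €316 billion: the loan is credited to the bank's reserve account → +€316B.
FX purchase €426.5 billion: the ECB pays by crediting reserve accounts → +€426.5B.
Government account inflow €145.5 billion: funds move from bank reserves into the government account → −€145.5B.
Government spending €62 billion: government payments flow into bank reserve accounts → +€62B.
OMO sale (to banks) €82 billion: the buying banks pay out of their reserve balances → −€82B.
Net: 316 + 426.5 − 145.5 + 62 − 82 = +€577 billion.

+€577 billion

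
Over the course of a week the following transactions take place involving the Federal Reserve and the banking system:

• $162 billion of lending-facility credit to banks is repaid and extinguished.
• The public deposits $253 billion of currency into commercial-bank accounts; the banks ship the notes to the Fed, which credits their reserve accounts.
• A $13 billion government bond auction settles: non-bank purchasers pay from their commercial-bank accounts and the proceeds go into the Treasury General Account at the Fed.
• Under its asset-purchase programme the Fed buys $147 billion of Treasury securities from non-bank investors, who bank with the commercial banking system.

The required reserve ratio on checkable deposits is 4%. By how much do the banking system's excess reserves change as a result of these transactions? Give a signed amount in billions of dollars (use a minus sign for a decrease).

+$209.52 billion

Discount-window repayment $162 billion: reserves −$162B, deposits 0.
Currency deposit $253 billion: reserves +$253B, deposits +$253B.
Government account inflow $13 billion: reserves −$13B, deposits −$13B.
Asset purchase (from non-banks) $147 billion: reserves +$147B, deposits +$147B.
Totals: Δreserves = +$225B, Δdeposits = +$387B.
Δrequired reserves = 4% × +$387B = +$15.48B.
Δexcess reserves = Δreserves − Δrequired = +$225B − (+$15.48B) = +$209.52 billion.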